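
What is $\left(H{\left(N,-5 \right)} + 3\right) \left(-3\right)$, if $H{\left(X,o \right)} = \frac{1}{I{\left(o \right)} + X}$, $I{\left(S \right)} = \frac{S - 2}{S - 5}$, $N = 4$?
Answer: $- \frac{453}{47} \approx -9.6383$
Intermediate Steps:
$I{\left(S \right)} = \frac{-2 + S}{-5 + S}$
$H{\left(X,o \right)} = \frac{1}{X + \frac{-2 + o}{-5 + o}}$ ($H{\left(X,o \right)} = \frac{1}{\frac{-2 + o}{-5 + o} + X} = \frac{1}{X + \frac{-2 + o}{-5 + o}}$)
$\left(H{\left(N,-5 \right)} + 3\right) \left(-3\right) = \left(\frac{-5 - 5}{-2 - 5 + 4 \left(-5 - 5\right)} + 3\right) \left(-3\right) = \left(\frac{1}{-2 - 5 + 4 \left(-10\right)} \left(-10\right) + 3\right) \left(-3\right) = \left(\frac{1}{-2 - 5 - 40} \left(-10\right) + 3\right) \left(-3\right) = \left(\frac{1}{-47} \left(-10\right) + 3\right) \left(-3\right) = \left(\left(- \frac{1}{47}\right) \left(-10\right) + 3\right) \left(-3\right) = \left(\frac{10}{47} + 3\right) \left(-3\right) = \frac{151}{47} \left(-3\right) = - \frac{453}{47}$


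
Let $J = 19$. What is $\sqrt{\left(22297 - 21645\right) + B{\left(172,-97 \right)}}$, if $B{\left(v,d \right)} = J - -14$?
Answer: $\sqrt{685} \approx 26.173$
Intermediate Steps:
$B{\left(v,d \right)} = 33$ ($B{\left(v,d \right)} = 19 - -14 = 19 + 14 = 33$)
$\sqrt{\left(22297 - 21645\right) + B{\left(172,-97 \right)}} = \sqrt{\left(22297 - 21645\right) + 33} = \sqrt{652 + 33} = \sqrt{685}$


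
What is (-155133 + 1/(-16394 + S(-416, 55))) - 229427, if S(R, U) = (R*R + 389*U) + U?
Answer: -68494750719/178112 ≈ -3.8456e+5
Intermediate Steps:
S(R, U) = R**2 + 390*U (S(R, U) = (R**2 + 389*U) + U = R**2 + 390*U)
(-155133 + 1/(-16394 + S(-416, 55))) - 229427 = (-155133 + 1/(-16394 + ((-416)**2 + 390*55))) - 229427 = (-155133 + 1/(-16394 + (173056 + 21450))) - 229427 = (-155133 + 1/(-16394 + 194506)) - 229427 = (-155133 + 1/178112) - 229427 = -27631048895/178112 - 229427 = -68494750719/178112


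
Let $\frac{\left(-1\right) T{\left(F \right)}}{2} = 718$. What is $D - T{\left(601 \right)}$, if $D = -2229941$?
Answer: $-2228505$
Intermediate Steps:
$T{\left(F \right)} = -1436$ ($T{\left(F \right)} = \left(-2\right) 718 = -1436$)
$D - T{\left(601 \right)} = -2229941 - -1436 = -2229941 + 1436 = -2228505$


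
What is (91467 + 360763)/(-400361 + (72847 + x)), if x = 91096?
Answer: -226115/118209 ≈ -1.9128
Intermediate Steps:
(91467 + 360763)/(-400361 + (72847 + x)) = (91467 + 360763)/(-400361 + (72847 + 91096)) = 452230/(-400361 + 163943) = 452230/(-236418) = 452230*(-1/236418) = -226115/118209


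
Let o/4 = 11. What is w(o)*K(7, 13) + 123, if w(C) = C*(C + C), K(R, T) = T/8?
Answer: 6415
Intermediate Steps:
o = 44 (o = 4*11 = 44)
K(R, T) = T/8 (K(R, T) = T*(⅛) = T/8)
w(C) = 2*C² (w(C) = C*(2*C) = 2*C²)
w(o)*K(7, 13) + 123 = (2*44²)*((⅛)*13) + 123 = (2*1936)*(13/8) + 123 = 3872*(13/8) + 123 = 6292 + 123 = 6415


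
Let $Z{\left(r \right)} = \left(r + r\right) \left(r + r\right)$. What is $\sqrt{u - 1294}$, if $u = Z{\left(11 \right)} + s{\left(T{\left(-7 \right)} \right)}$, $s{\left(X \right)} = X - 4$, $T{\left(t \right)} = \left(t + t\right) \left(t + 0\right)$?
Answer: $2 i \sqrt{179} \approx 26.758 i$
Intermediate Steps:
$T{\left(t \right)} = 2 t^{2}$ ($T{\left(t \right)} = 2 t t = 2 t^{2}$)
$s{\left(X \right)} = -4 + X$
$Z{\left(r \right)} = 4 r^{2}$ ($Z{\left(r \right)} = 2 r 2 r = 4 r^{2}$)
$u = 578$ ($u = 4 \cdot 11^{2} - \left(4 - 2 \left(-7\right)^{2}\right) = 4 \cdot 121 + \left(-4 + 2 \cdot 49\right) = 484 + \left(-4 + 98\right) = 484 + 94 = 578$)
$\sqrt{u - 1294} = \sqrt{578 - 1294} = \sqrt{-716} = 2 i \sqrt{179}$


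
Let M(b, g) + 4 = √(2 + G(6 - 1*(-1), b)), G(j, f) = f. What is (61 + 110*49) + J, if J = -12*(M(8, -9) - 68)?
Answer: 6315 - 12*√10 ≈ 6277.1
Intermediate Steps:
M(b, g) = -4 + √(2 + b)
J = 864 - 12*√10 (J = -12*((-4 + √(2 + 8)) - 68) = -12*((-4 + √10) - 68) = -12*(-72 + √10) = 864 - 12*√10 ≈ 826.05)
(61 + 110*49) + J = (61 + 110*49) + (864 - 12*√10) = (61 + 5390) + (864 - 12*√10) = 5451 + (864 - 12*√10) = 6315 - 12*√10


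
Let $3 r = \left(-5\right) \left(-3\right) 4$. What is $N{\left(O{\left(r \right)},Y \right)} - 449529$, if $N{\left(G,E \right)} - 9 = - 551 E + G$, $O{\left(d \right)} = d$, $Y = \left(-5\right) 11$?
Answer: $-419195$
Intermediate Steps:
$r = 20$ ($r = \frac{\left(-5\right) \left(-3\right) 4}{3} = \frac{15 \cdot 4}{3} = \frac{1}{3} \cdot 60 = 20$)
$Y = -55$
$N{\left(G,E \right)} = 9 + G - 551 E$ ($N{\left(G,E \right)} = 9 - \left(- G + 551 E\right) = 9 + G - 551 E$)
$N{\left(O{\left(r \right)},Y \right)} - 449529 = \left(9 + 20 - -30305\right) - 449529 = \left(9 + 20 + 30305\right) - 449529 = 30334 - 449529 = -419195$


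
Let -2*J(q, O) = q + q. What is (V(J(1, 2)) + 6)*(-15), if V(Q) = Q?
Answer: -75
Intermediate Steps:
J(q, O) = -q (J(q, O) = -(q + q)/2 = -q)
(V(J(1, 2)) + 6)*(-15) = (-1*1 + 6)*(-15) = (-1 + 6)*(-15) = 5*(-15) = -75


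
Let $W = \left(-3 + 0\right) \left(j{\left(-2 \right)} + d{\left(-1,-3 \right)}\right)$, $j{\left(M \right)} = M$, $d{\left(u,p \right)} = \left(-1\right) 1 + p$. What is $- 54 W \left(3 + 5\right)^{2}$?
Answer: $-62208$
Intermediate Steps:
$d{\left(u,p \right)} = -1 + p$
$W = 18$ ($W = \left(-3 + 0\right) \left(-2 - 4\right) = - 3 \left(-2 - 4\right) = \left(-3\right) \left(-6\right) = 18$)
$- 54 W \left(3 + 5\right)^{2} = \left(-54\right) 18 \left(3 + 5\right)^{2} = - 972 \cdot 8^{2} = \left(-972\right) 64 = -62208$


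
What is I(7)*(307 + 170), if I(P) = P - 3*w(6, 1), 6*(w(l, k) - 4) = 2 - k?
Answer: -5247/2 ≈ -2623.5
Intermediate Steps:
w(l, k) = 13/3 - k/6 (w(l, k) = 4 + (2 - k)/6 = 4 + (⅓ - k/6) = 13/3 - k/6)
I(P) = -25/2 + P (I(P) = P - 3*(13/3 - ⅙*1) = P - 3*(13/3 - ⅙) = P - 3*25/6 = P - 25/2 = -25/2 + P)
I(7)*(307 + 170) = (-25/2 + 7)*(307 + 170) = -11/2*477 = -5247/2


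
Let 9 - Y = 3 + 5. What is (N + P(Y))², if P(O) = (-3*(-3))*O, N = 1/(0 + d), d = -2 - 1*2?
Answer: 1225/16 ≈ 76.563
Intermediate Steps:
d = -4 (d = -2 - 2 = -4)
Y = 1 (Y = 9 - (3 + 5) = 9 - 1*8 = 9 - 8 = 1)
N = -¼ (N = 1/(0 - 4) = 1/(-4) = -¼ ≈ -0.25000)
P(O) = 9*O
(N + P(Y))² = (-¼ + 9*1)² = (-¼ + 9)² = (35/4)² = 1225/16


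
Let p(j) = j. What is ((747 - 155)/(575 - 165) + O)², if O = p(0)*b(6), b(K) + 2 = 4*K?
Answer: 87616/42025 ≈ 2.0849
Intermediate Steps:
b(K) = -2 + 4*K
O = 0 (O = 0*(-2 + 4*6) = 0*(-2 + 24) = 0*22 = 0)
((747 - 155)/(575 - 165) + O)² = ((747 - 155)/(575 - 165) + 0)² = (592/410 + 0)² = (592*(1/410) + 0)² = (296/205 + 0)² = (296/205)² = 87616/42025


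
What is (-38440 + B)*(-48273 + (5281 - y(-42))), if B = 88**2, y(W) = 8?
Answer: 1319928000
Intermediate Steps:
B = 7744
(-38440 + B)*(-48273 + (5281 - y(-42))) = (-38440 + 7744)*(-48273 + (5281 - 1*8)) = -30696*(-48273 + (5281 - 8)) = -30696*(-48273 + 5273) = -30696*(-43000) = 1319928000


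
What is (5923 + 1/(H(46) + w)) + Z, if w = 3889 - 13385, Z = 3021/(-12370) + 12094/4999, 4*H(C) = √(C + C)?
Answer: 132158588211440113011/22304588325822830 - 2*√23/360696041 ≈ 5925.2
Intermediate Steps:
H(C) = √2*√C/4 (H(C) = √(C + C)/4 = √(2*C)/4 = (√2*√C)/4 = √2*√C/4)
Z = 134500801/61837630 (Z = 3021*(-1/12370) + 12094*(1/4999) = -3021/12370 + 12094/4999 = 134500801/61837630 ≈ 2.1751)
w = -9496
(5923 + 1/(H(46) + w)) + Z = (5923 + 1/(√2*√46/4 - 9496)) + 134500801/61837630 = (5923 + 1/(√23/2 - 9496)) + 134500801/61837630 = (5923 + 1/(-9496 + √23/2)) + 134500801/61837630 = 366398783291/61837630 + 1/(-9496 + √23/2)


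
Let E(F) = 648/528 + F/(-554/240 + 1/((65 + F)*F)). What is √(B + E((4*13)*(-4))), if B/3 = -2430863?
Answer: I*√3743581724169149751042/22657162 ≈ 2700.5*I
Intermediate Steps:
B = -7292589 (B = 3*(-2430863) = -7292589)
E(F) = 27/22 + F/(-277/120 + 1/(F*(65 + F))) (E(F) = 648*(1/528) + F/(-554*1/240 + 1/(F*(65 + F))) = 27/22 + F/(-277/120 + 1/(F*(65 + F))))
√(B + E((4*13)*(-4))) = √(-7292589 + 3*(-1080 - 54707*((4*13)*(-4))² - 880*((4*13)*(-4))³ + 162045*((4*13)*(-4)))/(22*(-120 + 277*((4*13)*(-4))² + 18005*((4*13)*(-4))))) = √(-7292589 + 3*(-1080 - 54707*(52*(-4))² - 880*(52*(-4))³ + 162045*(52*(-4)))/(22*(-120 + 277*(52*(-4))² + 18005*(52*(-4))))) = √(-7292589 + 3*(-1080 - 54707*(-208)² - 880*(-208)³ + 162045*(-208))/(22*(-120 + 277*(-208)² + 18005*(-208)))) = √(-7292589 + 3*(-1080 - 54707*43264 - 880*(-8998912) - 33705360)/(22*(-120 + 277*43264 - 3745040))) = √(-7292589 + 3*(-1080 - 2366843648 + 7919042560 - 33705360)/(22*(-120 + 11984128 - 3745040))) = √(-7292589 + (3/22)*5518492472/8238968) = √(-7292589 + (3/22)*(1/8238968)*5518492472) = √(-7292589 + 2069434677/22657162) = √(-165227300937741/22657162) = I*√3743581724169149751042/22657162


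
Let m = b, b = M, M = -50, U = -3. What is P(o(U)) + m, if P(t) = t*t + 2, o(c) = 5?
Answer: -23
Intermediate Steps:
b = -50
P(t) = 2 + t² (P(t) = t² + 2 = 2 + t²)
m = -50
P(o(U)) + m = (2 + 5²) - 50 = (2 + 25) - 50 = 27 - 50 = -23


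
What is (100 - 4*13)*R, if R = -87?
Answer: -4176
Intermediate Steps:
(100 - 4*13)*R = (100 - 4*13)*(-87) = (100 - 52)*(-87) = 48*(-87) = -4176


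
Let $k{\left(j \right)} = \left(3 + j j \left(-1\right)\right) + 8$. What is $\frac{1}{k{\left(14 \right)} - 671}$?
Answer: $- \frac{1}{856} \approx -0.0011682$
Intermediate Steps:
$k{\left(j \right)} = 11 - j^{2}$ ($k{\left(j \right)} = \left(3 + j^{2} \left(-1\right)\right) + 8 = \left(3 - j^{2}\right) + 8 = 11 - j^{2}$)
$\frac{1}{k{\left(14 \right)} - 671} = \frac{1}{\left(11 - 14^{2}\right) - 671} = \frac{1}{\left(11 - 196\right) - 671} = \frac{1}{-185 - 671} = \frac{1}{-856} = - \frac{1}{856}$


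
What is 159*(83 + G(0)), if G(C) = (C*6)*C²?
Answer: 13197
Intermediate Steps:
G(C) = 6*C³ (G(C) = (6*C)*C² = 6*C³)
159*(83 + G(0)) = 159*(83 + 6*0³) = 159*(83 + 6*0) = 159*(83 + 0) = 159*83 = 13197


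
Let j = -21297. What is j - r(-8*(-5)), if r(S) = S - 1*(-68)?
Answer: -21405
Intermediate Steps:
r(S) = 68 + S (r(S) = S + 68 = 68 + S)
j - r(-8*(-5)) = -21297 - (68 - 8*(-5)) = -21297 - (68 + 40) = -21297 - 1*108 = -21297 - 108 = -21405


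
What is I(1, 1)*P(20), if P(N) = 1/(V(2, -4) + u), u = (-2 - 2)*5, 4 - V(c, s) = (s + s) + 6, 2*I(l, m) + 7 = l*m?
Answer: 3/14 ≈ 0.21429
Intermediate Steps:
I(l, m) = -7/2 + l*m/2 (I(l, m) = -7/2 + (l*m)/2 = -7/2 + l*m/2)
V(c, s) = -2 - 2*s (V(c, s) = 4 - ((s + s) + 6) = 4 - (2*s + 6) = 4 - (6 + 2*s) = 4 + (-6 - 2*s) = -2 - 2*s)
u = -20 (u = -4*5 = -20)
P(N) = -1/14 (P(N) = 1/((-2 - 2*(-4)) - 20) = 1/((-2 + 8) - 20) = 1/(6 - 20) = 1/(-14) = -1/14)
I(1, 1)*P(20) = (-7/2 + (1/2)*1*1)*(-1/14) = (-7/2 + 1/2)*(-1/14) = -3*(-1/14) = 3/14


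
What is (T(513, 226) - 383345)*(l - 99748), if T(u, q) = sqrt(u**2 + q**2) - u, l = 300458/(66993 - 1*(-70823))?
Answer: 1319182708128195/34454 - 6873284955*sqrt(314245)/68908 ≈ 3.8232e+10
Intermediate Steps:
l = 150229/68908 (l = 300458/(66993 + 70823) = 300458/137816 = 300458*(1/137816) = 150229/68908 ≈ 2.1801)
T(u, q) = sqrt(q**2 + u**2) - u
(T(513, 226) - 383345)*(l - 99748) = ((sqrt(226**2 + 513**2) - 1*513) - 383345)*(150229/68908 - 99748) = ((sqrt(51076 + 263169) - 513) - 383345)*(-6873284955/68908) = ((sqrt(314245) - 513) - 383345)*(-6873284955/68908) = ((-513 + sqrt(314245)) - 383345)*(-6873284955/68908) = (-383858 + sqrt(314245))*(-6873284955/68908) = 1319182708128195/34454 - 6873284955*sqrt(314245)/68908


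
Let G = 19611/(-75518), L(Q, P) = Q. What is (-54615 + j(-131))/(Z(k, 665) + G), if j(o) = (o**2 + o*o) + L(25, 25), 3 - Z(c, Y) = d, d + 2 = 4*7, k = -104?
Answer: 1530598824/1756525 ≈ 871.38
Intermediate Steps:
G = -19611/75518 (G = 19611*(-1/75518) = -19611/75518 ≈ -0.25969)
d = 26 (d = -2 + 4*7 = -2 + 28 = 26)
Z(c, Y) = -23 (Z(c, Y) = 3 - 1*26 = 3 - 26 = -23)
j(o) = 25 + 2*o**2 (j(o) = (o**2 + o*o) + 25 = (o**2 + o**2) + 25 = 2*o**2 + 25 = 25 + 2*o**2)
(-54615 + j(-131))/(Z(k, 665) + G) = (-54615 + (25 + 2*(-131)**2))/(-23 - 19611/75518) = (-54615 + (25 + 2*17161))/(-1756525/75518) = (-54615 + (25 + 34322))*(-75518/1756525) = (-54615 + 34347)*(-75518/1756525) = -20268*(-75518/1756525) = 1530598824/1756525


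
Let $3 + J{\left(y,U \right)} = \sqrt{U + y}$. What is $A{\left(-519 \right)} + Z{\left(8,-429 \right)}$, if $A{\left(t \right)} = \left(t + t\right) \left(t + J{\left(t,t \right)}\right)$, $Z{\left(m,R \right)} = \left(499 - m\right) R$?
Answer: $331197 - 1038 i \sqrt{1038} \approx 3.312 \cdot 10^{5} - 33442.0 i$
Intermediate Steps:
$J{\left(y,U \right)} = -3 + \sqrt{U + y}$
$Z{\left(m,R \right)} = R \left(499 - m\right)$
$A{\left(t \right)} = 2 t \left(-3 + t + \sqrt{2} \sqrt{t}\right)$ ($A{\left(t \right)} = \left(t + t\right) \left(t + \left(-3 + \sqrt{t + t}\right)\right) = 2 t \left(t + \left(-3 + \sqrt{2 t}\right)\right) = 2 t \left(t + \left(-3 + \sqrt{2} \sqrt{t}\right)\right) = 2 t \left(-3 + t + \sqrt{2} \sqrt{t}\right)$)
$A{\left(-519 \right)} + Z{\left(8,-429 \right)} = 2 \left(-519\right) \left(-3 - 519 + \sqrt{2} \sqrt{-519}\right) - 429 \left(499 - 8\right) = 2 \left(-519\right) \left(-3 - 519 + \sqrt{2} i \sqrt{519}\right) - 429 \left(499 - 8\right) = 2 \left(-519\right) \left(-3 - 519 + i \sqrt{1038}\right) - 210639 = 2 \left(-519\right) \left(-522 + i \sqrt{1038}\right) - 210639 = \left(541836 - 1038 i \sqrt{1038}\right) - 210639 = 331197 - 1038 i \sqrt{1038}$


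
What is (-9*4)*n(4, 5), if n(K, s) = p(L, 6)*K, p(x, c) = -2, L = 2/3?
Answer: 288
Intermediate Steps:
L = ⅔ (L = 2*(⅓) = ⅔ ≈ 0.66667)
n(K, s) = -2*K
(-9*4)*n(4, 5) = (-9*4)*(-2*4) = -36*(-8) = 288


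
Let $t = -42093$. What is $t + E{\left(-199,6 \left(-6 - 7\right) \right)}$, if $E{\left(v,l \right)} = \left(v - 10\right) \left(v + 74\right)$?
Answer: $-15968$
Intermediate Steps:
$E{\left(v,l \right)} = \left(-10 + v\right) \left(74 + v\right)$
$t + E{\left(-199,6 \left(-6 - 7\right) \right)} = -42093 + \left(-740 + \left(-199\right)^{2} + 64 \left(-199\right)\right) = -42093 - -26125 = -42093 + 26125 = -15968$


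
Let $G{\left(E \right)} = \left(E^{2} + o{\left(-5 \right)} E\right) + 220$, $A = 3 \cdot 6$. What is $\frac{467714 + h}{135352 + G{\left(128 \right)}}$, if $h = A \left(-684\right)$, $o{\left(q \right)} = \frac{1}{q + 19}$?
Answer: $\frac{1593907}{531878} \approx 2.9968$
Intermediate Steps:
$A = 18$
$o{\left(q \right)} = \frac{1}{19 + q}$
$h = -12312$ ($h = 18 \left(-684\right) = -12312$)
$G{\left(E \right)} = 220 + E^{2} + \frac{E}{14}$ ($G{\left(E \right)} = \left(E^{2} + \frac{E}{19 - 5}\right) + 220 = \left(E^{2} + \frac{E}{14}\right) + 220 = 220 + E^{2} + \frac{E}{14}$)
$\frac{467714 + h}{135352 + G{\left(128 \right)}} = \frac{467714 - 12312}{135352 + \left(220 + 128^{2} + \frac{1}{14} \cdot 128\right)} = \frac{455402}{135352 + \left(220 + 16384 + \frac{64}{7}\right)} = \frac{455402}{135352 + \frac{116292}{7}} = \frac{455402}{\frac{1063756}{7}} = 455402 \cdot \frac{7}{1063756} = \frac{1593907}{531878}$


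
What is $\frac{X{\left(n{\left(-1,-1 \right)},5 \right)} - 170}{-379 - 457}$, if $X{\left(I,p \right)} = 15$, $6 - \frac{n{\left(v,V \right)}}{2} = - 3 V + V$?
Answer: $\frac{155}{836} \approx 0.18541$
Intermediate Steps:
$n{\left(v,V \right)} = 12 + 4 V$ ($n{\left(v,V \right)} = 12 - 2 \left(- 3 V + V\right) = 12 - 2 \left(- 2 V\right) = 12 + 4 V$)
$\frac{X{\left(n{\left(-1,-1 \right)},5 \right)} - 170}{-379 - 457} = \frac{15 - 170}{-379 - 457} = - \frac{155}{-836} = \left(-155\right) \left(- \frac{1}{836}\right) = \frac{155}{836}$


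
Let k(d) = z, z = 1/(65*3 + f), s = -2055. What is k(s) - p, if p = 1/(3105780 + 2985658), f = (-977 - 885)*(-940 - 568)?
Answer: 3283347/17105312224858 ≈ 1.9195e-7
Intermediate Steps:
f = 2807896 (f = -1862*(-1508) = 2807896)
p = 1/6091438 ≈ 1.6416e-7
z = 1/2808091 (z = 1/(65*3 + 2807896) = 1/(195 + 2807896) = 1/2808091 ≈ 3.5611e-7)
k(d) = 1/2808091
k(s) - p = 1/2808091 - 1*1/6091438 = 1/2808091 - 1/6091438 = 3283347/17105312224858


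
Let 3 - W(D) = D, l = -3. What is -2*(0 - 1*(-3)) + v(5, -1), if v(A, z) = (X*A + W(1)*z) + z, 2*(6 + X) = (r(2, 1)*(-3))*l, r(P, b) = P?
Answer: 6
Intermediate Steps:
W(D) = 3 - D
X = 3 (X = -6 + ((2*(-3))*(-3))/2 = -6 + (-6*(-3))/2 = -6 + (½)*18 = -6 + 9 = 3)
v(A, z) = 3*A + 3*z (v(A, z) = (3*A + (3 - 1*1)*z) + z = (3*A + (3 - 1)*z) + z = (3*A + 2*z) + z = (2*z + 3*A) + z = 3*A + 3*z)
-2*(0 - 1*(-3)) + v(5, -1) = -2*(0 - 1*(-3)) + (3*5 + 3*(-1)) = -2*(0 + 3) + (15 - 3) = -2*3 + 12 = -6 + 12 = 6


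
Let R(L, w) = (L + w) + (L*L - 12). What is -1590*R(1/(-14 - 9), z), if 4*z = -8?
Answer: 11810520/529 ≈ 22326.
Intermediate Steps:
z = -2 (z = (¼)*(-8) = -2)
R(L, w) = -12 + L + w + L² (R(L, w) = (L + w) + (L² - 12) = (L + w) + (-12 + L²) = -12 + L + w + L²)
-1590*R(1/(-14 - 9), z) = -1590*(-12 + 1/(-14 - 9) - 2 + (1/(-14 - 9))²) = -1590*(-12 + 1/(-23) - 2 + (1/(-23))²) = -1590*(-12 - 1/23 - 2 + (-1/23)²) = -1590*(-12 - 1/23 - 2 + 1/529) = -1590*(-7428/529) = 11810520/529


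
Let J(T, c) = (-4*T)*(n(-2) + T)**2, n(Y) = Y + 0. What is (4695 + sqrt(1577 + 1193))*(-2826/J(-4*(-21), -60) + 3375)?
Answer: 5966577231345/376544 + 1270836471*sqrt(2770)/376544 ≈ 1.6023e+7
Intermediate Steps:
n(Y) = Y
J(T, c) = -4*T*(-2 + T)**2 (J(T, c) = (-4*T)*(-2 + T)**2 = -4*T*(-2 + T)**2)
(4695 + sqrt(1577 + 1193))*(-2826/J(-4*(-21), -60) + 3375) = (4695 + sqrt(1577 + 1193))*(-2826*(-1/(336*(-2 - 4*(-21))**2)) + 3375) = (4695 + sqrt(2770))*(-2826*(-1/(336*(-2 + 84)**2)) + 3375) = (4695 + sqrt(2770))*(-2826/((-4*84*82**2)) + 3375) = (4695 + sqrt(2770))*(-2826/((-4*84*6724)) + 3375) = (4695 + sqrt(2770))*(-2826/(-2259264) + 3375) = (4695 + sqrt(2770))*(-2826*(-1/2259264) + 3375) = (4695 + sqrt(2770))*(471/376544 + 3375) = (4695 + sqrt(2770))*(1270836471/376544) = 5966577231345/376544 + 1270836471*sqrt(2770)/376544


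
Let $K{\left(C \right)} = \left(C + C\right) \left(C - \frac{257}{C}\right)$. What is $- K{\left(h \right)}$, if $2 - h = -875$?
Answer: $-1537744$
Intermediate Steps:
$h = 877$ ($h = 2 - -875 = 2 + 875 = 877$)
$K{\left(C \right)} = 2 C \left(C - \frac{257}{C}\right)$
$- K{\left(h \right)} = - (-514 + 2 \cdot 877^{2}) = - (-514 + 2 \cdot 769129) = - (-514 + 1538258) = \left(-1\right) 1537744 = -1537744$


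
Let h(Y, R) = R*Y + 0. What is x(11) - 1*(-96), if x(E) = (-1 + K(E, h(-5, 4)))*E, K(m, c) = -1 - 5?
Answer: 19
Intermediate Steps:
h(Y, R) = R*Y
K(m, c) = -6
x(E) = -7*E (x(E) = (-1 - 6)*E = -7*E)
x(11) - 1*(-96) = -7*11 - 1*(-96) = -77 + 96 = 19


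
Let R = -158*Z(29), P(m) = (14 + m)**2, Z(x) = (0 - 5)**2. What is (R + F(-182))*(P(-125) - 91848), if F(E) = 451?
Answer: 278264973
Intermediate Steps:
Z(x) = 25 (Z(x) = (-5)**2 = 25)
R = -3950 (R = -158*25 = -3950)
(R + F(-182))*(P(-125) - 91848) = (-3950 + 451)*((14 - 125)**2 - 91848) = -3499*((-111)**2 - 91848) = -3499*(12321 - 91848) = -3499*(-79527) = 278264973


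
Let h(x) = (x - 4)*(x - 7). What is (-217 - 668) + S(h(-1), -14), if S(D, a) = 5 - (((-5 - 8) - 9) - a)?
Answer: -872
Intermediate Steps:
h(x) = (-7 + x)*(-4 + x) (h(x) = (-4 + x)*(-7 + x) = (-7 + x)*(-4 + x))
S(D, a) = 27 + a (S(D, a) = 5 - ((-13 - 9) - a) = 5 - (-22 - a) = 5 + (22 + a) = 27 + a)
(-217 - 668) + S(h(-1), -14) = (-217 - 668) + (27 - 14) = -885 + 13 = -872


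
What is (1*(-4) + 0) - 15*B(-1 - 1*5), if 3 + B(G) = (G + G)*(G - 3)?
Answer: -1579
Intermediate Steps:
B(G) = -3 + 2*G*(-3 + G) (B(G) = -3 + (G + G)*(G - 3) = -3 + (2*G)*(-3 + G) = -3 + 2*G*(-3 + G))
(1*(-4) + 0) - 15*B(-1 - 1*5) = (1*(-4) + 0) - 15*(-3 - 6*(-1 - 1*5) + 2*(-1 - 1*5)**2) = (-4 + 0) - 15*(-3 - 6*(-1 - 5) + 2*(-1 - 5)**2) = -4 - 15*(-3 - 6*(-6) + 2*(-6)**2) = -4 - 15*(-3 + 36 + 2*36) = -4 - 15*(-3 + 36 + 72) = -4 - 15*105 = -4 - 1575 = -1579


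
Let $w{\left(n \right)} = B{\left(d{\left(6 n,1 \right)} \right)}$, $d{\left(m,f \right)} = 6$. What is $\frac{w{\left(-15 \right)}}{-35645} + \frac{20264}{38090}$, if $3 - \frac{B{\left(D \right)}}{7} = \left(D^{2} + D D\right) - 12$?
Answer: $\frac{73750819}{135771805} \approx 0.5432$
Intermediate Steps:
$B{\left(D \right)} = 105 - 14 D^{2}$ ($B{\left(D \right)} = 21 - 7 \left(\left(D^{2} + D D\right) - 12\right) = 21 - 7 \left(\left(D^{2} + D^{2}\right) - 12\right) = 21 - 7 \left(2 D^{2} - 12\right) = 21 - 7 \left(-12 + 2 D^{2}\right) = 21 - \left(-84 + 14 D^{2}\right) = 105 - 14 D^{2}$)
$w{\left(n \right)} = -399$ ($w{\left(n \right)} = 105 - 14 \cdot 6^{2} = 105 - 504 = -399$)
$\frac{w{\left(-15 \right)}}{-35645} + \frac{20264}{38090} = - \frac{399}{-35645} + \frac{20264}{38090} = \left(-399\right) \left(- \frac{1}{35645}\right) + 20264 \cdot \frac{1}{38090} = \frac{399}{35645} + \frac{10132}{19045} = \frac{73750819}{135771805}$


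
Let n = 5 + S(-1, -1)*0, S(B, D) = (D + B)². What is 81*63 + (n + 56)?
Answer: 5164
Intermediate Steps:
S(B, D) = (B + D)²
n = 5 (n = 5 + (-1 - 1)²*0 = 5 + (-2)²*0 = 5 + 4*0 = 5 + 0 = 5)
81*63 + (n + 56) = 81*63 + (5 + 56) = 5103 + 61 = 5164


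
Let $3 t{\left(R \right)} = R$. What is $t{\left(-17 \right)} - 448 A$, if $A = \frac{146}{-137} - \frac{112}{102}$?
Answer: $\frac{6733271}{6987} \approx 963.69$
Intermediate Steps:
$t{\left(R \right)} = \frac{R}{3}$
$A = - \frac{15118}{6987}$ ($A = 146 \left(- \frac{1}{137}\right) - \frac{56}{51} = - \frac{146}{137} - \frac{56}{51} = - \frac{15118}{6987} \approx -2.1637$)
$t{\left(-17 \right)} - 448 A = \frac{1}{3} \left(-17\right) - - \frac{6772864}{6987} = - \frac{17}{3} + \frac{6772864}{6987} = \frac{6733271}{6987}$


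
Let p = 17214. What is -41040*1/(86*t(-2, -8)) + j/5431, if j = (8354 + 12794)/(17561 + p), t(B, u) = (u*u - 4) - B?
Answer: -1937706446216/251754412325 ≈ -7.6968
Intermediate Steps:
t(B, u) = -4 + u² - B (t(B, u) = (u² - 4) - B = (-4 + u²) - B = -4 + u² - B)
j = 21148/34775 (j = (8354 + 12794)/(17561 + 17214) = 21148/34775 ≈ 0.60814)
-41040*1/(86*t(-2, -8)) + j/5431 = -41040*1/(86*(-4 + (-8)² - 1*(-2))) + (21148/34775)/5431 = -41040*1/(86*(-4 + 64 + 2)) + (21148/34775)*(1/5431) = -41040/(62*86) + 21148/188863025 = -41040/5332 + 21148/188863025 = -41040*1/5332 + 21148/188863025 = -10260/1333 + 21148/188863025 = -1937706446216/251754412325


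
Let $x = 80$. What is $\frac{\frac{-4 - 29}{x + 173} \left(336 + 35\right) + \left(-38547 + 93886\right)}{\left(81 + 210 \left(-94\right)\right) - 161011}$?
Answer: $- \frac{635842}{2077705} \approx -0.30603$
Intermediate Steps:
$\frac{\frac{-4 - 29}{x + 173} \left(336 + 35\right) + \left(-38547 + 93886\right)}{\left(81 + 210 \left(-94\right)\right) - 161011} = \frac{\frac{-4 - 29}{80 + 173} \left(336 + 35\right) + \left(-38547 + 93886\right)}{\left(81 + 210 \left(-94\right)\right) - 161011} = \frac{- \frac{33}{253} \cdot 371 + 55339}{\left(81 - 19740\right) - 161011} = \frac{\left(-33\right) \frac{1}{253} \cdot 371 + 55339}{-19659 - 161011} = \frac{\left(- \frac{3}{23}\right) 371 + 55339}{-180670} = \left(- \frac{1113}{23} + 55339\right) \left(- \frac{1}{180670}\right) = \frac{1271684}{23} \left(- \frac{1}{180670}\right) = - \frac{635842}{2077705}$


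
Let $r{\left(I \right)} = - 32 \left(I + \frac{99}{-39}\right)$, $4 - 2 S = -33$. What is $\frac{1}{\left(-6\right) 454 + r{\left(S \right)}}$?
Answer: $- \frac{13}{42052} \approx -0.00030914$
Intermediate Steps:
$S = \frac{37}{2}$ ($S = 2 - - \frac{33}{2} = 2 + \frac{33}{2} = \frac{37}{2} \approx 18.5$)
$r{\left(I \right)} = \frac{1056}{13} - 32 I$ ($r{\left(I \right)} = - 32 \left(I + 99 \left(- \frac{1}{39}\right)\right) = - 32 \left(I - \frac{33}{13}\right) = - 32 \left(- \frac{33}{13} + I\right) = \frac{1056}{13} - 32 I$)
$\frac{1}{\left(-6\right) 454 + r{\left(S \right)}} = \frac{1}{\left(-6\right) 454 + \left(\frac{1056}{13} - 592\right)} = \frac{1}{-2724 + \left(\frac{1056}{13} - 592\right)} = \frac{1}{-2724 - \frac{6640}{13}} = \frac{1}{- \frac{42052}{13}} = - \frac{13}{42052}$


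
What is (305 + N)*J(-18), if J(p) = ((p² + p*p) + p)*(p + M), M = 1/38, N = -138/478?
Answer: -15668149770/4541 ≈ -3.4504e+6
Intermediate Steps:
N = -69/239 (N = -138*1/478 = -69/239 ≈ -0.28870)
M = 1/38 ≈ 0.026316
J(p) = (1/38 + p)*(p + 2*p²) (J(p) = ((p² + p*p) + p)*(p + 1/38) = ((p² + p²) + p)*(1/38 + p) = (2*p² + p)*(1/38 + p) = (p + 2*p²)*(1/38 + p) = (1/38 + p)*(p + 2*p²))
(305 + N)*J(-18) = (305 - 69/239)*((1/38)*(-18)*(1 + 40*(-18) + 76*(-18)²)) = 72826*((1/38)*(-18)*(1 - 720 + 76*324))/239 = 72826*((1/38)*(-18)*(1 - 720 + 24624))/239 = 72826*((1/38)*(-18)*23905)/239 = (72826/239)*(-215145/19) = -15668149770/4541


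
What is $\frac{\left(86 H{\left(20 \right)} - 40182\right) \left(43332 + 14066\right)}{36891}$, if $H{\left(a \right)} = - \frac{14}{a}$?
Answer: $- \frac{11549108978}{184455} \approx -62612.0$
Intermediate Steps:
$\frac{\left(86 H{\left(20 \right)} - 40182\right) \left(43332 + 14066\right)}{36891} = \frac{\left(86 \left(- \frac{14}{20}\right) - 40182\right) \left(43332 + 14066\right)}{36891} = \left(86 \left(\left(-14\right) \frac{1}{20}\right) - 40182\right) 57398 \cdot \frac{1}{36891} = \left(86 \left(- \frac{7}{10}\right) - 40182\right) 57398 \cdot \frac{1}{36891} = \left(- \frac{301}{5} - 40182\right) 57398 \cdot \frac{1}{36891} = \left(- \frac{201211}{5}\right) 57398 \cdot \frac{1}{36891} = \left(- \frac{11549108978}{5}\right) \frac{1}{36891} = - \frac{11549108978}{184455}$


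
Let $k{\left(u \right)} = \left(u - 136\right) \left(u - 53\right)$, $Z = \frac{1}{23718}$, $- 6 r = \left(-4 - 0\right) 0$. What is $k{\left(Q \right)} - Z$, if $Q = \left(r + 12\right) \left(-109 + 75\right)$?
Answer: $\frac{5948094911}{23718} \approx 2.5078 \cdot 10^{5}$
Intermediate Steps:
$r = 0$ ($r = - \frac{\left(-4 - 0\right) 0}{6} = - \frac{\left(-4 + 0\right) 0}{6} = - \frac{\left(-4\right) 0}{6} = \left(- \frac{1}{6}\right) 0 = 0$)
$Z = \frac{1}{23718} \approx 4.2162 \cdot 10^{-5}$
$Q = -408$ ($Q = \left(0 + 12\right) \left(-109 + 75\right) = 12 \left(-34\right) = -408$)
$k{\left(u \right)} = \left(-136 + u\right) \left(-53 + u\right)$
$k{\left(Q \right)} - Z = \left(7208 + \left(-408\right)^{2} - -77112\right) - \frac{1}{23718} = \left(7208 + 166464 + 77112\right) - \frac{1}{23718} = 250784 - \frac{1}{23718} = \frac{5948094911}{23718}$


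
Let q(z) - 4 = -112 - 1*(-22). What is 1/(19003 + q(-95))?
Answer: 1/18917 ≈ 5.2863e-5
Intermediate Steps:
q(z) = -86 (q(z) = 4 + (-112 - 1*(-22)) = 4 + (-112 + 22) = 4 - 90 = -86)
1/(19003 + q(-95)) = 1/(19003 - 86) = 1/18917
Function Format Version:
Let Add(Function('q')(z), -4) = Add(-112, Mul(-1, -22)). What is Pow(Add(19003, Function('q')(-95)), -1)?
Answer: Rational(1, 18917) ≈ 5.2863e-5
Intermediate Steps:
Function('q')(z) = -86 (Function('q')(z) = Add(4, Add(-112, Mul(-1, -22))) = Add(4, Add(-112, 22)) = Add(4, -90) = -86)
Pow(Add(19003, Function('q')(-95)), -1) = Pow(Add(19003, -86), -1) = Pow(18917, -1) = Rational(1, 18917)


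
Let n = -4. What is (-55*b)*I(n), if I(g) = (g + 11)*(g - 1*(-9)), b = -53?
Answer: 102025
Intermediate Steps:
I(g) = (9 + g)*(11 + g) (I(g) = (11 + g)*(g + 9) = (11 + g)*(9 + g) = (9 + g)*(11 + g))
(-55*b)*I(n) = (-55*(-53))*(99 + (-4)² + 20*(-4)) = 2915*(99 + 16 - 80) = 2915*35 = 102025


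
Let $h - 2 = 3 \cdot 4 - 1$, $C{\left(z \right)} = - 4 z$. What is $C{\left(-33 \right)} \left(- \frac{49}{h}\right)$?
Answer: $- \frac{6468}{13} \approx -497.54$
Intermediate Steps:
$h = 13$ ($h = 2 + \left(3 \cdot 4 - 1\right) = 2 + \left(12 - 1\right) = 2 + 11 = 13$)
$C{\left(-33 \right)} \left(- \frac{49}{h}\right) = \left(-4\right) \left(-33\right) \left(- \frac{49}{13}\right) = 132 \left(\left(-49\right) \frac{1}{13}\right) = 132 \left(- \frac{49}{13}\right) = - \frac{6468}{13}$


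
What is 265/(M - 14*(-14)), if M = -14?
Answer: 265/182 ≈ 1.4560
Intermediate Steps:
265/(M - 14*(-14)) = 265/(-14 - 14*(-14)) = 265/(-14 + 196) = 265/182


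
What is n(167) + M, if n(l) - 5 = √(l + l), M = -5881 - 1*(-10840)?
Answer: 4964 + √334 ≈ 4982.3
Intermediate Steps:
M = 4959 (M = -5881 + 10840 = 4959)
n(l) = 5 + √2*√l (n(l) = 5 + √(l + l) = 5 + √(2*l) = 5 + √2*√l)
n(167) + M = (5 + √2*√167) + 4959 = (5 + √334) + 4959 = 4964 + √334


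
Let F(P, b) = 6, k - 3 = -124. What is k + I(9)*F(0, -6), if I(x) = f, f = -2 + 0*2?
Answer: -133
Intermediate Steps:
k = -121 (k = 3 - 124 = -121)
f = -2 (f = -2 + 0 = -2)
I(x) = -2
k + I(9)*F(0, -6) = -121 - 2*6 = -121 - 12 = -133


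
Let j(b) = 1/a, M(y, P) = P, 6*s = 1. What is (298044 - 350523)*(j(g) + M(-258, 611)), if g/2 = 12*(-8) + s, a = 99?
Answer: -352717190/11 ≈ -3.2065e+7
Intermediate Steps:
s = ⅙ (s = (⅙)*1 = ⅙ ≈ 0.16667)
g = -575/3 (g = 2*(12*(-8) + ⅙) = 2*(-96 + ⅙) = 2*(-575/6) = -575/3 ≈ -191.67)
j(b) = 1/99
(298044 - 350523)*(j(g) + M(-258, 611)) = (298044 - 350523)*(1/99 + 611) = -52479*60490/99 = -352717190/11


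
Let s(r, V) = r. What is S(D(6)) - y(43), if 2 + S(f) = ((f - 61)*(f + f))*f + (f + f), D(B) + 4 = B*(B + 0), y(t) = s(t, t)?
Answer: -59373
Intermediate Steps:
y(t) = t
D(B) = -4 + B² (D(B) = -4 + B*(B + 0) = -4 + B*B = -4 + B²)
S(f) = -2 + 2*f + 2*f²*(-61 + f) (S(f) = -2 + (((f - 61)*(f + f))*f + (f + f)) = -2 + (((-61 + f)*(2*f))*f + 2*f) = -2 + ((2*f*(-61 + f))*f + 2*f) = -2 + (2*f²*(-61 + f) + 2*f) = -2 + (2*f + 2*f²*(-61 + f)) = -2 + 2*f + 2*f²*(-61 + f))
S(D(6)) - y(43) = (-2 - 122*(-4 + 6²)² + 2*(-4 + 6²) + 2*(-4 + 6²)³) - 1*43 = (-2 - 122*(-4 + 36)² + 2*(-4 + 36) + 2*(-4 + 36)³) - 43 = (-2 - 122*32² + 2*32 + 2*32³) - 43 = (-2 - 122*1024 + 64 + 2*32768) - 43 = (-2 - 124928 + 64 + 65536) - 43 = -59330 - 43 = -59373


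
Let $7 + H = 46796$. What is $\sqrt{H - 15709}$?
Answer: $2 \sqrt{7770} \approx 176.3$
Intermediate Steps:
$H = 46789$ ($H = -7 + 46796 = 46789$)
$\sqrt{H - 15709} = \sqrt{46789 - 15709} = \sqrt{31080} = 2 \sqrt{7770}$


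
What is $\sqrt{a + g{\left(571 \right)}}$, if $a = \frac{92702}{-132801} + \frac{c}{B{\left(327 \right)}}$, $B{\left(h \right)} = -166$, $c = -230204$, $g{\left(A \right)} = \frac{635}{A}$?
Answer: $\frac{\sqrt{54949723611201595804173}}{6293837793} \approx 37.245$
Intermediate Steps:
$a = \frac{15277966436}{11022483}$ ($a = \frac{92702}{-132801} - \frac{230204}{-166} = 92702 \left(- \frac{1}{132801}\right) - - \frac{115102}{83} = - \frac{92702}{132801} + \frac{115102}{83} = \frac{15277966436}{11022483} \approx 1386.1$)
$\sqrt{a + g{\left(571 \right)}} = \sqrt{\frac{15277966436}{11022483} + \frac{635}{571}} = \sqrt{\frac{8730718111661}{6293837793}} = \frac{\sqrt{54949723611201595804173}}{6293837793}$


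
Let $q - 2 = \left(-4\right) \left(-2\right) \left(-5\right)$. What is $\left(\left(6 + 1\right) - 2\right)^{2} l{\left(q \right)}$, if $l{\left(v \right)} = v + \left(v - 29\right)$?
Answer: $-2625$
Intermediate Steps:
$q = -38$ ($q = 2 + \left(-4\right) \left(-2\right) \left(-5\right) = 2 + 8 \left(-5\right) = 2 - 40 = -38$)
$l{\left(v \right)} = -29 + 2 v$ ($l{\left(v \right)} = v + \left(-29 + v\right) = -29 + 2 v$)
$\left(\left(6 + 1\right) - 2\right)^{2} l{\left(q \right)} = \left(\left(6 + 1\right) - 2\right)^{2} \left(-29 + 2 \left(-38\right)\right) = \left(7 - 2\right)^{2} \left(-29 - 76\right) = 5^{2} \left(-105\right) = 25 \left(-105\right) = -2625$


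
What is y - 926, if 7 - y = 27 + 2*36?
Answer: -1018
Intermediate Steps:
y = -92 (y = 7 - (27 + 2*36) = 7 - (27 + 72) = 7 - 1*99 = 7 - 99 = -92)
y - 926 = -92 - 926 = -1018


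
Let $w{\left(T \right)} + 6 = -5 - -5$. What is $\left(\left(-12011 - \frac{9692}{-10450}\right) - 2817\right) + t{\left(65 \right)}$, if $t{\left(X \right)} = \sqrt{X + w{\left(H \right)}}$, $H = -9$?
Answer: $- \frac{77471454}{5225} + \sqrt{59} \approx -14819.0$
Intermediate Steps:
$w{\left(T \right)} = -6$ ($w{\left(T \right)} = -6 - 0 = -6 + \left(-5 + 5\right) = -6 + 0 = -6$)
$t{\left(X \right)} = \sqrt{-6 + X}$ ($t{\left(X \right)} = \sqrt{X - 6} = \sqrt{-6 + X}$)
$\left(\left(-12011 - \frac{9692}{-10450}\right) - 2817\right) + t{\left(65 \right)} = \left(\left(-12011 - \frac{9692}{-10450}\right) - 2817\right) + \sqrt{-6 + 65} = \left(\left(-12011 - 9692 \left(- \frac{1}{10450}\right)\right) - 2817\right) + \sqrt{59} = \left(\left(-12011 - - \frac{4846}{5225}\right) - 2817\right) + \sqrt{59} = \left(\left(-12011 + \frac{4846}{5225}\right) - 2817\right) + \sqrt{59} = \left(- \frac{62752629}{5225} - 2817\right) + \sqrt{59} = - \frac{77471454}{5225} + \sqrt{59}$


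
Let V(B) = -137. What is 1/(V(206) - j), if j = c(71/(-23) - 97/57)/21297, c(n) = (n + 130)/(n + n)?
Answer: -66851283/9158584733 ≈ -0.0072993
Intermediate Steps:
c(n) = (130 + n)/(2*n) (c(n) = (130 + n)/((2*n)) = (130 + n)*(1/(2*n)) = (130 + n)/(2*n))
j = -41038/66851283 (j = ((130 + (71/(-23) - 97/57))/(2*(71/(-23) - 97/57)))/21297 = ((130 + (71*(-1/23) - 97*1/57))/(2*(71*(-1/23) - 97*1/57)))*(1/21297) = ((130 + (-71/23 - 97/57))/(2*(-71/23 - 97/57)))*(1/21297) = ((130 - 6278/1311)/(2*(-6278/1311)))*(1/21297) = ((½)*(-1311/6278)*(164152/1311))*(1/21297) = -41038/3139*1/21297 = -41038/66851283 ≈ -0.00061387)
1/(V(206) - j) = 1/(-137 - 1*(-41038/66851283)) = 1/(-137 + 41038/66851283) = 1/(-9158584733/66851283) = -66851283/9158584733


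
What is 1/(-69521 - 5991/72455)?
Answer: -72455/5037150046 ≈ -1.4384e-5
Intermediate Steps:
1/(-69521 - 5991/72455) = 1/(-5037150046/72455) = -72455/5037150046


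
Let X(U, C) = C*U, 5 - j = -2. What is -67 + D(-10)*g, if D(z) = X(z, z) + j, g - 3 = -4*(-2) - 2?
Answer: 896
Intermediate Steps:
j = 7 (j = 5 - 1*(-2) = 5 + 2 = 7)
g = 9 (g = 3 + (-4*(-2) - 2) = 3 + (8 - 2) = 3 + 6 = 9)
D(z) = 7 + z**2 (D(z) = z*z + 7 = z**2 + 7 = 7 + z**2)
-67 + D(-10)*g = -67 + (7 + (-10)**2)*9 = -67 + (7 + 100)*9 = -67 + 107*9 = -67 + 963 = 896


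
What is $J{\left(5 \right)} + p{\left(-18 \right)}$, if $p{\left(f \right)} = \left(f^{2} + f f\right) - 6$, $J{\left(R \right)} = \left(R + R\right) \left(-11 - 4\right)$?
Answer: $492$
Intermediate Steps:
$J{\left(R \right)} = - 30 R$ ($J{\left(R \right)} = 2 R \left(-15\right) = - 30 R$)
$p{\left(f \right)} = -6 + 2 f^{2}$ ($p{\left(f \right)} = \left(f^{2} + f^{2}\right) - 6 = 2 f^{2} - 6 = -6 + 2 f^{2}$)
$J{\left(5 \right)} + p{\left(-18 \right)} = \left(-30\right) 5 - \left(6 - 2 \left(-18\right)^{2}\right) = -150 + \left(-6 + 2 \cdot 324\right) = -150 + \left(-6 + 648\right) = -150 + 642 = 492$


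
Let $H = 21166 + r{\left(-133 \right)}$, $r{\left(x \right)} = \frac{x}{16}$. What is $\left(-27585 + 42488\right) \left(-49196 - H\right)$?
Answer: $- \frac{16775696077}{16} \approx -1.0485 \cdot 10^{9}$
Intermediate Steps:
$r{\left(x \right)} = \frac{x}{16}$ ($r{\left(x \right)} = x \frac{1}{16} = \frac{x}{16}$)
$H = \frac{338523}{16}$ ($H = 21166 + \frac{1}{16} \left(-133\right) = 21166 - \frac{133}{16} = \frac{338523}{16} \approx 21158.0$)
$\left(-27585 + 42488\right) \left(-49196 - H\right) = \left(-27585 + 42488\right) \left(-49196 - \frac{338523}{16}\right) = 14903 \left(-49196 - \frac{338523}{16}\right) = 14903 \left(- \frac{1125659}{16}\right) = - \frac{16775696077}{16}$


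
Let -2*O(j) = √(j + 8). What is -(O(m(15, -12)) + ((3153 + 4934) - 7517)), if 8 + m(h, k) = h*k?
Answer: -570 + 3*I*√5 ≈ -570.0 + 6.7082*I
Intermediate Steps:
m(h, k) = -8 + h*k
O(j) = -√(8 + j)/2 (O(j) = -√(j + 8)/2 = -√(8 + j)/2)
-(O(m(15, -12)) + ((3153 + 4934) - 7517)) = -(-√(8 + (-8 + 15*(-12)))/2 + ((3153 + 4934) - 7517)) = -(-√(8 + (-8 - 180))/2 + (8087 - 7517)) = -(-√(8 - 188)/2 + 570) = -(-3*I*√5 + 570) = -(570 - 3*I*√5) = -570 + 3*I*√5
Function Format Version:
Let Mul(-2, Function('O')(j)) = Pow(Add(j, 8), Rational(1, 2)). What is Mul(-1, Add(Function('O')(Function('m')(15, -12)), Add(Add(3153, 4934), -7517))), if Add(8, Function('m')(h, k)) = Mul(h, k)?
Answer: Add(-570, Mul(3, I, Pow(5, Rational(1, 2)))) ≈ Add(-570.00, Mul(6.7082, I))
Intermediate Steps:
Function('m')(h, k) = Add(-8, Mul(h, k))
Function('O')(j) = Mul(Rational(-1, 2), Pow(Add(8, j), Rational(1, 2))) (Function('O')(j) = Mul(Rational(-1, 2), Pow(Add(j, 8), Rational(1, 2))) = Mul(Rational(-1, 2), Pow(Add(8, j), Rational(1, 2))))
Mul(-1, Add(Function('O')(Function('m')(15, -12)), Add(Add(3153, 4934), -7517))) = Mul(-1, Add(Mul(Rational(-1, 2), Pow(Add(8, Add(-8, Mul(15, -12))), Rational(1, 2))), Add(Add(3153, 4934), -7517))) = Mul(-1, Add(Mul(Rational(-1, 2), Pow(Add(8, Add(-8, -180)), Rational(1, 2))), Add(8087, -7517))) = Mul(-1, Add(Mul(Rational(-1, 2), Pow(Add(8, -188), Rational(1, 2))), 570)) = Mul(-1, Add(Mul(Rational(-1, 2), Pow(-180, Rational(1, 2))), 570)) = Mul(-1, Add(Mul(Rational(-1, 2), Mul(6, I, Pow(5, Rational(1, 2)))), 570)) = Mul(-1, Add(Mul(-3, I, Pow(5, Rational(1, 2))), 570)) = Mul(-1, Add(570, Mul(-3, I, Pow(5, Rational(1, 2))))) = Add(-570, Mul(3, I, Pow(5, Rational(1, 2))))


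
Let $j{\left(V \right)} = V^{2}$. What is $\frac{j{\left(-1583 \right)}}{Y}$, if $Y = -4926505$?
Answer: $- \frac{2505889}{4926505} \approx -0.50865$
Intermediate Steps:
$\frac{j{\left(-1583 \right)}}{Y} = \frac{\left(-1583\right)^{2}}{-4926505} = 2505889 \left(- \frac{1}{4926505}\right) = - \frac{2505889}{4926505}$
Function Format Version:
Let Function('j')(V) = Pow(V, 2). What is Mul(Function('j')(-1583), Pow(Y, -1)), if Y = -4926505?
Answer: Rational(-2505889, 4926505) ≈ -0.50865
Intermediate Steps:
Mul(Function('j')(-1583), Pow(Y, -1)) = Mul(Pow(-1583, 2), Pow(-4926505, -1)) = Mul(2505889, Rational(-1, 4926505)) = Rational(-2505889, 4926505)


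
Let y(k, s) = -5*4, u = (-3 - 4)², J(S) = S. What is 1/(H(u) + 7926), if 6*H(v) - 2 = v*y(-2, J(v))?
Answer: 1/7763 ≈ 0.00012882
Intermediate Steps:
u = 49 (u = (-7)² = 49)
y(k, s) = -20
H(v) = ⅓ - 10*v/3 (H(v) = ⅓ + (v*(-20))/6 = ⅓ + (-20*v)/6 = ⅓ - 10*v/3)
1/(H(u) + 7926) = 1/((⅓ - 10/3*49) + 7926) = 1/((⅓ - 490/3) + 7926) = 1/(-163 + 7926) = 1/7763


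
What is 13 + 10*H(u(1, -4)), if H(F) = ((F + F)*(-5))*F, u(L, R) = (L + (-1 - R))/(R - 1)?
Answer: -51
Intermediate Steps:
u(L, R) = (-1 + L - R)/(-1 + R)
H(F) = -10*F**2 (H(F) = ((2*F)*(-5))*F = (-10*F)*F = -10*F**2)
13 + 10*H(u(1, -4)) = 13 + 10*(-10*(-1 + 1 - 1*(-4))**2/(-1 - 4)**2) = 13 + 10*(-10*(-1 + 1 + 4)**2/25) = 13 + 10*(-10*(-1/5*4)**2) = 13 + 10*(-10*(-4/5)**2) = 13 + 10*(-10*16/25) = 13 + 10*(-32/5) = 13 - 64 = -51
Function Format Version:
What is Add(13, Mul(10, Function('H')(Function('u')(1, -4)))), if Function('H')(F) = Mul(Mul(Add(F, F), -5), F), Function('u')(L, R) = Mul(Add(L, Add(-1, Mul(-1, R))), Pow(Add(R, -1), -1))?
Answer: -51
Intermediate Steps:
Function('u')(L, R) = Mul(Pow(Add(-1, R), -1), Add(-1, L, Mul(-1, R))) (Function('u')(L, R) = Mul(Add(-1, L, Mul(-1, R)), Pow(Add(-1, R), -1)) = Mul(Pow(Add(-1, R), -1), Add(-1, L, Mul(-1, R))))
Function('H')(F) = Mul(-10, Pow(F, 2)) (Function('H')(F) = Mul(Mul(Mul(2, F), -5), F) = Mul(Mul(-10, F), F) = Mul(-10, Pow(F, 2)))
Add(13, Mul(10, Function('H')(Function('u')(1, -4)))) = Add(13, Mul(10, Mul(-10, Pow(Mul(Pow(Add(-1, -4), -1), Add(-1, 1, Mul(-1, -4))), 2)))) = Add(13, Mul(10, Mul(-10, Pow(Mul(Pow(-5, -1), Add(-1, 1, 4)), 2)))) = Add(13, Mul(10, Mul(-10, Pow(Mul(Rational(-1, 5), 4), 2)))) = Add(13, Mul(10, Mul(-10, Pow(Rational(-4, 5), 2)))) = Add(13, Mul(10, Mul(-10, Rational(16, 25)))) = Add(13, Mul(10, Rational(-32, 5))) = Add(13, -64) = -51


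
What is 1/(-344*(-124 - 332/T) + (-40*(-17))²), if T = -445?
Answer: 445/224635712 ≈ 1.9810e-6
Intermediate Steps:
1/(-344*(-124 - 332/T) + (-40*(-17))²) = 1/(-344*(-124 - 332/(-445)) + (-40*(-17))²) = 1/(-344*(-124 - 332*(-1/445)) + 680²) = 1/(-344*(-124 + 332/445) + 462400) = 1/(-344*(-54848/445) + 462400) = 1/(18867712/445 + 462400) = 1/(224635712/445) = 445/224635712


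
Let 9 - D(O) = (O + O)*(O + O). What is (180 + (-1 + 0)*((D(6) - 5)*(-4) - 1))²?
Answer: 143641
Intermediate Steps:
D(O) = 9 - 4*O² (D(O) = 9 - (O + O)*(O + O) = 9 - 2*O*2*O = 9 - 4*O²)
(180 + (-1 + 0)*((D(6) - 5)*(-4) - 1))² = (180 + (-1 + 0)*(((9 - 4*6²) - 5)*(-4) - 1))² = (180 - (((9 - 4*36) - 5)*(-4) - 1))² = (180 - (((9 - 144) - 5)*(-4) - 1))² = (180 - ((-135 - 5)*(-4) - 1))² = (180 - (-140*(-4) - 1))² = (180 - (560 - 1))² = (180 - 1*559)² = (180 - 559)² = (-379)² = 143641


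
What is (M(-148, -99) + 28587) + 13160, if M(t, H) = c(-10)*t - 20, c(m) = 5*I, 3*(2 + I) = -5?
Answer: 133321/3 ≈ 44440.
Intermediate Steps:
I = -11/3 (I = -2 + (1/3)*(-5) = -2 - 5/3 = -11/3 ≈ -3.6667)
c(m) = -55/3 (c(m) = 5*(-11/3) = -55/3)
M(t, H) = -20 - 55*t/3 (M(t, H) = -55*t/3 - 20 = -20 - 55*t/3)
(M(-148, -99) + 28587) + 13160 = ((-20 - 55/3*(-148)) + 28587) + 13160 = ((-20 + 8140/3) + 28587) + 13160 = (8080/3 + 28587) + 13160 = 93841/3 + 13160 = 133321/3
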